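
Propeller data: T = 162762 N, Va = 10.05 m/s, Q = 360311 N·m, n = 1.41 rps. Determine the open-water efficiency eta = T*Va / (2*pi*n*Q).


Formula: eta = T * Va / (2 * pi * n * Q)
Step 1 — numerator = T * Va = 162762 * 10.05 = 1635758.1
Step 2 — 2 * pi * n = 2 * pi * 1.41 = 8.859291
Step 3 — denominator = 8.859291 * 360311 = 3192100.0
Step 4 — eta = 1635758.1 / 3192100.0 ≈ 0.51244 (5 s.f.)

0.51244


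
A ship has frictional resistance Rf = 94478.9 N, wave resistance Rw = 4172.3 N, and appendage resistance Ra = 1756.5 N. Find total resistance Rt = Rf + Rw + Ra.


Formula: Rt = Rf + Rw + Ra
Substituting: Rt = 94478.9 + 4172.3 + 1756.5
Result: Rt = 100407.7 N

100407.7 N


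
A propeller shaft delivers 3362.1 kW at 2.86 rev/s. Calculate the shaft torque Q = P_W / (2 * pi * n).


Formula: Q = P_W / (2 * pi * n)
Step 1 — P_W = 3362.1 kW * 1000 = 3362100.0 W
Step 2 — 2 * pi * n = 2 * pi * 2.86 = 17.96991
Step 3 — Q = 3362100.0 / 17.96991 ≈ 187100 N·m (5 s.f.)

187100 N·m


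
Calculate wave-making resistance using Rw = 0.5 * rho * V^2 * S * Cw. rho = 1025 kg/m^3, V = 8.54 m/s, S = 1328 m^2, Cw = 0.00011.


Formula: Rw = 0.5 * rho * V^2 * S * Cw
Step 1 — V^2 = 8.54^2 = 72.9316
Step 2 — 0.5 * rho * V^2 = 0.5 * 1025 * 72.9316 = 37377.445
Step 3 — Rw = 37377.445 * 1328 * 0.00011 ≈ 5460.1 N (5 s.f.)

5460.1 N


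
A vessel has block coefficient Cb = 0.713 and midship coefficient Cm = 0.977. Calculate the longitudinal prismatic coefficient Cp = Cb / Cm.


Formula: Cp = Cb / Cm
Substituting: Cp = 0.713 / 0.977
Result: Cp ≈ 0.72979 (5 s.f.)

0.72979


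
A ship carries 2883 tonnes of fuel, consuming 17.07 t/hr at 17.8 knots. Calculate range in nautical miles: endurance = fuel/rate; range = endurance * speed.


Formula: endurance = fuel / rate; range = endurance * speed
Step 1 — endurance = 2883 / 17.07 = 168.8928 hours
Step 2 — range = 168.8928 * 17.8 ≈ 3006.3 nautical miles (5 s.f.)

3006.3 NM


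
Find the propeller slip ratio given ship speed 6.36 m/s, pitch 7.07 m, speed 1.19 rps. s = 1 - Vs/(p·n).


Formula: s = 1 - Vs / (p * n)
Step 1 — p * n = 7.07 * 1.19 = 8.4133
Step 2 — Vs / (p*n) = 6.36 / 8.4133 = 0.755946 (6 d.p.)
Step 3 — s = 1 - 0.755946 = 0.244054

0.244054


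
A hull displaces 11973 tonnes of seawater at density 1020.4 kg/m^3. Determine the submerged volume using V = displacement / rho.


Formula: V = mass / rho
Step 1 — convert tonnes to kg: 11973 t * 1000 = 11973000 kg
Step 2 — V = 11973000 / 1020.4 ≈ 11734 m^3 (5 s.f.)

11734 m^3


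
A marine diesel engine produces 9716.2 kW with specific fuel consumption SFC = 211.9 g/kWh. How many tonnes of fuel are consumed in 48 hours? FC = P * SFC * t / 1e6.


Formula: FC (tonnes) = P * SFC * t / 1,000,000
Step 1 — P * SFC * t = 9716.2 * 211.9 * 48 = 98825413.44 g
Step 2 — FC (tonnes) = 98825413.44 / 1,000,000 ≈ 98.825 tonnes (5 s.f.)

98.825 tonnes


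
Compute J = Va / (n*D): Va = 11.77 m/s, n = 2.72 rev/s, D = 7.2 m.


Formula: J = Va / (n * D)
Step 1 — n * D = 2.72 * 7.2 = 19.584
Step 2 — J = 11.77 / 19.584 ≈ 0.60100 (5 s.f.)

0.60100


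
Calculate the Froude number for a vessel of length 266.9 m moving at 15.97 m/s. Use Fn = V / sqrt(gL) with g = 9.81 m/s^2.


Formula: Fn = V / sqrt(g * L)
Step 1 — g * L = 9.81 * 266.9 = 2618.289
Step 2 — sqrt(g * L) = sqrt(2618.289) = 51.169219
Step 3 — Fn = 15.97 / 51.169219 ≈ 0.31210 (5 s.f.)

0.31210


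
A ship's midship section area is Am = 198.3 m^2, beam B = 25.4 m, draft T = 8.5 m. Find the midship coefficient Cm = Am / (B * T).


Formula: Cm = Am / (B * T)
Step 1 — B * T = 25.4 * 8.5 = 215.9 m^2
Step 2 — Cm = 198.3 / 215.9 ≈ 0.91848 (5 s.f.)

0.91848


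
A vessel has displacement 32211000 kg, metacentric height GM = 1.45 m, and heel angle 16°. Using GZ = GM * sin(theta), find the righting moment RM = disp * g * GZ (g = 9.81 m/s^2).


Formula: GZ = GM * sin(theta); RM = disp * g * GZ
Step 1 — GZ = 1.45 * sin(16°) = 1.45 * 0.275637 = 0.399674 m
Step 2 — RM = 32211000 * 9.81 * 0.399674 ≈ 126290000 N·m (5 s.f.)

126290000 N·m


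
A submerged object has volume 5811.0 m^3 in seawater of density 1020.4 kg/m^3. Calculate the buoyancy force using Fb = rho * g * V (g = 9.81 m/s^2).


Formula: Fb = rho * g * V
Substituting: Fb = 1020.4 * 9.81 * 5811.0
Intermediate: 1020.4 * 9.81 = 10010.124
Result: Fb = 10010.124 * 5811.0 ≈ 58169000 N (5 s.f.)

58169000 N


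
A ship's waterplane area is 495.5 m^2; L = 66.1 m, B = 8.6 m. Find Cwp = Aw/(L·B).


Formula: Cwp = Aw / (L * B)
Step 1 — L * B = 66.1 * 8.6 = 568.46 m^2
Step 2 — Cwp = 495.5 / 568.46 ≈ 0.87165 (5 s.f.)

0.87165


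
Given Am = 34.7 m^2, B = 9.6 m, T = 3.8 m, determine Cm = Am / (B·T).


Formula: Cm = Am / (B * T)
Step 1 — B * T = 9.6 * 3.8 = 36.48 m^2
Step 2 — Cm = 34.7 / 36.48 ≈ 0.95121 (5 s.f.)

0.95121


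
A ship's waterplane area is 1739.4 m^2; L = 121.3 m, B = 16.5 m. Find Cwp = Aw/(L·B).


Formula: Cwp = Aw / (L * B)
Step 1 — L * B = 121.3 * 16.5 = 2001.45 m^2
Step 2 — Cwp = 1739.4 / 2001.45 ≈ 0.86907 (5 s.f.)

0.86907


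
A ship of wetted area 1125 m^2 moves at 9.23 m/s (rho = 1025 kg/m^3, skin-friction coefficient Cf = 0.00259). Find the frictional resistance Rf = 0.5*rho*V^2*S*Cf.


Formula: Rf = 0.5 * rho * V^2 * S * Cf
Step 1 — V^2 = 9.23^2 = 85.1929
Step 2 — 0.5 * rho * V^2 = 0.5 * 1025 * 85.1929 = 43661.36125
Step 3 — Rf = 43661.36125 * 1125 * 0.00259 ≈ 127220 N (5 s.f.)

127220 N


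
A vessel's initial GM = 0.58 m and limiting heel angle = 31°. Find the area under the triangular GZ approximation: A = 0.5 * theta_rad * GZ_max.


Formula: GZ_max = GM * sin(theta); Area = 0.5 * theta_rad * GZ_max
Step 1 — GZ_max = 0.58 * sin(31°) = 0.58 * 0.515038 = 0.298722 m
Step 2 — theta_rad = 31 * pi/180 = 0.541052 rad
Step 3 — Area = 0.5 * 0.541052 * 0.298722 ≈ 0.080812 m·rad (5 s.f.)

0.080812 m·rad


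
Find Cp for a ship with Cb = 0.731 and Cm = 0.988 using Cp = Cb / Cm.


Formula: Cp = Cb / Cm
Substituting: Cp = 0.731 / 0.988
Result: Cp ≈ 0.73988 (5 s.f.)

0.73988


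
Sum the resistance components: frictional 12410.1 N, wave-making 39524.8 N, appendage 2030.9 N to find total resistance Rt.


Formula: Rt = Rf + Rw + Ra
Substituting: Rt = 12410.1 + 39524.8 + 2030.9
Result: Rt = 53965.8 N

53965.8 N


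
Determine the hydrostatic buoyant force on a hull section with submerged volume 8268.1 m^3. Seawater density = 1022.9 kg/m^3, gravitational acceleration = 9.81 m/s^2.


Formula: Fb = rho * g * V
Substituting: Fb = 1022.9 * 9.81 * 8268.1
Intermediate: 1022.9 * 9.81 = 10034.649
Result: Fb = 10034.649 * 8268.1 ≈ 82967000 N (5 s.f.)

82967000 N


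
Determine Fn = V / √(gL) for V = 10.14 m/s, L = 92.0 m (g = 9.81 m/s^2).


Formula: Fn = V / sqrt(g * L)
Step 1 — g * L = 9.81 * 92.0 = 902.52
Step 2 — sqrt(g * L) = sqrt(902.52) = 30.041971
Step 3 — Fn = 10.14 / 30.041971 ≈ 0.33753 (5 s.f.)

0.33753


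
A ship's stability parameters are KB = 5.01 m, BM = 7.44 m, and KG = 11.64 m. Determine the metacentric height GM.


Formula: GM = KB + BM - KG
Step 1 — KM = KB + BM = 5.01 + 7.44 = 12.45 m
Step 2 — GM = KM - KG = 12.45 - 11.64 = 0.81 m

0.81 m


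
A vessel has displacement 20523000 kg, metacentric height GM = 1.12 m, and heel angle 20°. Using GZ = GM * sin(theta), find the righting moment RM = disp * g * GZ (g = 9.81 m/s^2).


Formula: GZ = GM * sin(theta); RM = disp * g * GZ
Step 1 — GZ = 1.12 * sin(20°) = 1.12 * 0.34202 = 0.383062 m
Step 2 — RM = 20523000 * 9.81 * 0.383062 ≈ 77122000 N·m (5 s.f.)

77122000 N·m


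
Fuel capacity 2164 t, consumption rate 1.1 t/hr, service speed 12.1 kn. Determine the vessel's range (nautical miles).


Formula: endurance = fuel / rate; range = endurance * speed
Step 1 — endurance = 2164 / 1.1 = 1967.2727 hours
Step 2 — range = 1967.2727 * 12.1 ≈ 23804 nautical miles (5 s.f.)

23804 NM


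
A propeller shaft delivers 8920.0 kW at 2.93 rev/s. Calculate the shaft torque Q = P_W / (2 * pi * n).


Formula: Q = P_W / (2 * pi * n)
Step 1 — P_W = 8920.0 kW * 1000 = 8920000.0 W
Step 2 — 2 * pi * n = 2 * pi * 2.93 = 18.409733
Step 3 — Q = 8920000.0 / 18.409733 ≈ 484530 N·m (5 s.f.)

484530 N·m


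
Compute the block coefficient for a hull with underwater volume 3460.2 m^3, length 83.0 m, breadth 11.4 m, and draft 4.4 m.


Formula: Cb = V / (L * B * T)
Step 1 — L * B * T = 83.0 * 11.4 * 4.4 = 4163.28 m^3
Step 2 — Cb = 3460.2 / 4163.28 ≈ 0.83112 (5 s.f.)

0.83112


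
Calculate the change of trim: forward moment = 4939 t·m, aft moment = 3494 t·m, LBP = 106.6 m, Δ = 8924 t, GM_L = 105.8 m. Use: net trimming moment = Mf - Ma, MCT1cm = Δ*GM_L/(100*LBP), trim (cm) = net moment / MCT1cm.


Formula: net trimming moment = Mf - Ma; MCT1cm = Δ*GM_L/(100*LBP); trim = net moment / MCT1cm
Step 1 — net trimming moment = 4939 - 3494 = 1445 t·m
Step 2 — MCT1cm = 8924 * 105.8 / (100 * 106.6) = 88.5703 t·m/cm
Step 3 — trim = 1445 / 88.5703 ≈ 16.315 cm (5 s.f.)

16.315 cm


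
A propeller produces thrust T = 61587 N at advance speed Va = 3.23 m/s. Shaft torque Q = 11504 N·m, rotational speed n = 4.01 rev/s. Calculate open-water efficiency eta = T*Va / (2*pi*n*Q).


Formula: eta = T * Va / (2 * pi * n * Q)
Step 1 — numerator = T * Va = 61587 * 3.23 = 198926.01
Step 2 — 2 * pi * n = 2 * pi * 4.01 = 25.195573
Step 3 — denominator = 25.195573 * 11504 = 289849.87
Step 4 — eta = 198926.01 / 289849.87 ≈ 0.68631 (5 s.f.)

0.68631


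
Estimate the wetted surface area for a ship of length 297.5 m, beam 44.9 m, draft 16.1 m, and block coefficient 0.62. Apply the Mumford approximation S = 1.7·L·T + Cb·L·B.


Formula: S = 1.7*L*T + V/T with V = Cb*L*B*T, i.e. S = L * (1.7*T + Cb*B)
Step 1 — 1.7*T = 1.7 * 16.1 = 27.37 m
Step 2 — Cb*B = 0.62 * 44.9 = 27.838 m
Step 3 — 1.7*T + Cb*B = 27.37 + 27.838 = 55.208 m
Step 4 — S = 297.5 * 55.208 ≈ 16424 m^2 (5 s.f.)

16424 m^2


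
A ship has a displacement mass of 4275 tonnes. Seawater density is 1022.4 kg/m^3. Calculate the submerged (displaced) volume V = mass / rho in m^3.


Formula: V = mass / rho
Step 1 — convert tonnes to kg: 4275 t * 1000 = 4275000 kg
Step 2 — V = 4275000 / 1022.4 ≈ 4181.3 m^3 (5 s.f.)

4181.3 m^3


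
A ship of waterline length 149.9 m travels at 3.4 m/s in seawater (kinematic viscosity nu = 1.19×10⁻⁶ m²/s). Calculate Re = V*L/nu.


Formula: Re = V * L / nu
Step 1 — V * L = 3.4 * 149.9 = 509.66 m^2/s
Step 2 — Re = 509.66 / 1.19e-6 = 4.28e+08

4.28e+08


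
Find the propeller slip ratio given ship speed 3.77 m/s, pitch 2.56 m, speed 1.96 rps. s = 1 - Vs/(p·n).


Formula: s = 1 - Vs / (p * n)
Step 1 — p * n = 2.56 * 1.96 = 5.0176
Step 2 — Vs / (p*n) = 3.77 / 5.0176 = 0.751355 (6 d.p.)
Step 3 — s = 1 - 0.751355 = 0.248645

0.248645


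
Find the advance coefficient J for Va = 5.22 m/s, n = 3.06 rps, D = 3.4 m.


Formula: J = Va / (n * D)
Step 1 — n * D = 3.06 * 3.4 = 10.404
Step 2 — J = 5.22 / 10.404 ≈ 0.50173 (5 s.f.)

0.50173


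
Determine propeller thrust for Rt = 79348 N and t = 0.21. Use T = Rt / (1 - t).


Formula: T = Rt / (1 - t)
Step 1 — (1 - t) = 1 - 0.21 = 0.79
Step 2 — T = 79348 / 0.79 ≈ 100440 N (5 s.f.)

100440 N


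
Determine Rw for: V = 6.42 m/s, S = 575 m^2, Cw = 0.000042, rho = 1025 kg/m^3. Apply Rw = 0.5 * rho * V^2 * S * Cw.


Formula: Rw = 0.5 * rho * V^2 * S * Cw
Step 1 — V^2 = 6.42^2 = 41.2164
Step 2 — 0.5 * rho * V^2 = 0.5 * 1025 * 41.2164 = 21123.405
Step 3 — Rw = 21123.405 * 575 * 0.000042 ≈ 510.13 N (5 s.f.)

510.13 N


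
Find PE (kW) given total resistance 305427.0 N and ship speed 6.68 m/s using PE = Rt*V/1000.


Formula: PE = Rt * V / 1000 (kW)
Step 1 — PE (W) = 305427.0 * 6.68 = 2040252.36 W
Step 2 — PE (kW) = 2040252.36 / 1000 ≈ 2040.3 kW (5 s.f.)

2040.3 kW


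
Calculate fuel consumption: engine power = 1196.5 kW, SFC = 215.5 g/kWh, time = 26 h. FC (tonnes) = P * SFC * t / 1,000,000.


Formula: FC (tonnes) = P * SFC * t / 1,000,000
Step 1 — P * SFC * t = 1196.5 * 215.5 * 26 = 6703989.5 g
Step 2 — FC (tonnes) = 6703989.5 / 1,000,000 ≈ 6.7040 tonnes (5 s.f.)

6.7040 tonnes


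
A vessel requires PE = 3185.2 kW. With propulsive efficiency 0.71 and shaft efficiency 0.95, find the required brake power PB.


Formula: PB = PE / (eta_D * eta_S)
Step 1 — combined efficiency = eta_D * eta_S = 0.71 * 0.95 = 0.6745
Step 2 — PB = 3185.2 / 0.6745 ≈ 4722.3 kW (5 s.f.)

4722.3 kW


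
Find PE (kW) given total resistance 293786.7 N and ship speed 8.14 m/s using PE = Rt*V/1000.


Formula: PE = Rt * V / 1000 (kW)
Step 1 — PE (W) = 293786.7 * 8.14 = 2391423.738 W
Step 2 — PE (kW) = 2391423.738 / 1000 ≈ 2391.4 kW (5 s.f.)

2391.4 kW


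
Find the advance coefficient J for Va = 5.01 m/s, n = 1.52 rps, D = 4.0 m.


Formula: J = Va / (n * D)
Step 1 — n * D = 1.52 * 4.0 = 6.08
Step 2 — J = 5.01 / 6.08 ≈ 0.82401 (5 s.f.)

0.82401


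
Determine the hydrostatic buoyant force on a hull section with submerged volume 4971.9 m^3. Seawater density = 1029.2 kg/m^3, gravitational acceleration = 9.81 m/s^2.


Formula: Fb = rho * g * V
Substituting: Fb = 1029.2 * 9.81 * 4971.9
Intermediate: 1029.2 * 9.81 = 10096.452
Result: Fb = 10096.452 * 4971.9 ≈ 50199000 N (5 s.f.)

50199000 N


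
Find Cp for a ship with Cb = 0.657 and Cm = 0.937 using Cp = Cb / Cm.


Formula: Cp = Cb / Cm
Substituting: Cp = 0.657 / 0.937
Result: Cp ≈ 0.70117 (5 s.f.)

0.70117


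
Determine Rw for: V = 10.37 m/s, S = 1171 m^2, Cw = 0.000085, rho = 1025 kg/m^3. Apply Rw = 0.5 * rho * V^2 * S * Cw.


Formula: Rw = 0.5 * rho * V^2 * S * Cw
Step 1 — V^2 = 10.37^2 = 107.5369
Step 2 — 0.5 * rho * V^2 = 0.5 * 1025 * 107.5369 = 55112.66125
Step 3 — Rw = 55112.66125 * 1171 * 0.000085 ≈ 5485.6 N (5 s.f.)

5485.6 N


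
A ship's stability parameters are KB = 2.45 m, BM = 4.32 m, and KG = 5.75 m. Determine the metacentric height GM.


Formula: GM = KB + BM - KG
Step 1 — KM = KB + BM = 2.45 + 4.32 = 6.77 m
Step 2 — GM = KM - KG = 6.77 - 5.75 = 1.02 m

1.02 m


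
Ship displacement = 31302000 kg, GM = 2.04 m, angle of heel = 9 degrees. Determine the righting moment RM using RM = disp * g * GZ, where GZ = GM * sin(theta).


Formula: GZ = GM * sin(theta); RM = disp * g * GZ
Step 1 — GZ = 2.04 * sin(9°) = 2.04 * 0.156434 = 0.319125 m
Step 2 — RM = 31302000 * 9.81 * 0.319125 ≈ 97995000 N·m (5 s.f.)

97995000 N·m


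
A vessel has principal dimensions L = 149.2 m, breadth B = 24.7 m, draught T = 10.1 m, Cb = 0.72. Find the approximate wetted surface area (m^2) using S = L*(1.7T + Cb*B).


Formula: S = 1.7*L*T + V/T with V = Cb*L*B*T, i.e. S = L * (1.7*T + Cb*B)
Step 1 — 1.7*T = 1.7 * 10.1 = 17.17 m
Step 2 — Cb*B = 0.72 * 24.7 = 17.784 m
Step 3 — 1.7*T + Cb*B = 17.17 + 17.784 = 34.954 m
Step 4 — S = 149.2 * 34.954 ≈ 5215.1 m^2 (5 s.f.)

5215.1 m^2


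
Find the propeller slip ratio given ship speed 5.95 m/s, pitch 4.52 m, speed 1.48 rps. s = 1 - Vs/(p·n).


Formula: s = 1 - Vs / (p * n)
Step 1 — p * n = 4.52 * 1.48 = 6.6896
Step 2 — Vs / (p*n) = 5.95 / 6.6896 = 0.88944 (6 d.p.)
Step 3 — s = 1 - 0.88944 = 0.11056

0.11056


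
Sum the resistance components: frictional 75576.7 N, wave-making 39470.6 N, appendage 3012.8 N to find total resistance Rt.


Formula: Rt = Rf + Rw + Ra
Substituting: Rt = 75576.7 + 39470.6 + 3012.8
Result: Rt = 118060.1 N

118060.1 N


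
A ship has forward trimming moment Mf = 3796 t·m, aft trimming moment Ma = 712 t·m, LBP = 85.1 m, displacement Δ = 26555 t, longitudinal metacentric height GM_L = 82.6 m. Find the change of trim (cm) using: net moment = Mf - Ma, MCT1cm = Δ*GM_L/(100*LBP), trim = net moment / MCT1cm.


Formula: net trimming moment = Mf - Ma; MCT1cm = Δ*GM_L/(100*LBP); trim = net moment / MCT1cm
Step 1 — net trimming moment = 3796 - 712 = 3084 t·m
Step 2 — MCT1cm = 26555 * 82.6 / (100 * 85.1) = 257.7489 t·m/cm
Step 3 — trim = 3084 / 257.7489 ≈ 11.965 cm (5 s.f.)

11.965 cm


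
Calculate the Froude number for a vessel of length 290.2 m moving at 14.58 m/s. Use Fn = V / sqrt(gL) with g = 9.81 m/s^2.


Formula: Fn = V / sqrt(g * L)
Step 1 — g * L = 9.81 * 290.2 = 2846.862
Step 2 — sqrt(g * L) = sqrt(2846.862) = 53.355993
Step 3 — Fn = 14.58 / 53.355993 ≈ 0.27326 (5 s.f.)

0.27326


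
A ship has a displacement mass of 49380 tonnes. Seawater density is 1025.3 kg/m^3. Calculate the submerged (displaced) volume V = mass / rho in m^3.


Formula: V = mass / rho
Step 1 — convert tonnes to kg: 49380 t * 1000 = 49380000 kg
Step 2 — V = 49380000 / 1025.3 ≈ 48162 m^3 (5 s.f.)

48162 m^3


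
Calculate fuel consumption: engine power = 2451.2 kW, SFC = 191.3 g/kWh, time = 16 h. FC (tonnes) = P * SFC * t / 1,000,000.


Formula: FC (tonnes) = P * SFC * t / 1,000,000
Step 1 — P * SFC * t = 2451.2 * 191.3 * 16 = 7502632.96 g
Step 2 — FC (tonnes) = 7502632.96 / 1,000,000 ≈ 7.5026 tonnes (5 s.f.)

7.5026 tonnes


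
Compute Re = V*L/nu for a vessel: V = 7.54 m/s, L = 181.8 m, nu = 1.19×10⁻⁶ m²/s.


Formula: Re = V * L / nu
Step 1 — V * L = 7.54 * 181.8 = 1370.772 m^2/s
Step 2 — Re = 1370.772 / 1.19e-6 = 1.15e+09

1.15e+09


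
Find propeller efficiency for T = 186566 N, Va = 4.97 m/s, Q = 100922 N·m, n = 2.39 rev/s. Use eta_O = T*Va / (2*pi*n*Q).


Formula: eta = T * Va / (2 * pi * n * Q)
Step 1 — numerator = T * Va = 186566 * 4.97 = 927233.02
Step 2 — 2 * pi * n = 2 * pi * 2.39 = 15.016813
Step 3 — denominator = 15.016813 * 100922 = 1515526.8
Step 4 — eta = 927233.02 / 1515526.8 ≈ 0.61182 (5 s.f.)

0.61182


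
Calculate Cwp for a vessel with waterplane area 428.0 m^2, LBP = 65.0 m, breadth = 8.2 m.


Formula: Cwp = Aw / (L * B)
Step 1 — L * B = 65.0 * 8.2 = 533.0 m^2
Step 2 — Cwp = 428.0 / 533.0 ≈ 0.80300 (5 s.f.)

0.80300


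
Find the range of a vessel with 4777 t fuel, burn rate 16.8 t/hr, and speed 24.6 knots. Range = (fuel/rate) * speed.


Formula: endurance = fuel / rate; range = endurance * speed
Step 1 — endurance = 4777 / 16.8 = 284.3452 hours
Step 2 — range = 284.3452 * 24.6 ≈ 6994.9 nautical miles (5 s.f.)

6994.9 NM


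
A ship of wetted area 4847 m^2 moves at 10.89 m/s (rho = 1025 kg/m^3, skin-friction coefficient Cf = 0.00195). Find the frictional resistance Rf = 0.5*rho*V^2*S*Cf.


Formula: Rf = 0.5 * rho * V^2 * S * Cf
Step 1 — V^2 = 10.89^2 = 118.5921
Step 2 — 0.5 * rho * V^2 = 0.5 * 1025 * 118.5921 = 60778.45125
Step 3 — Rf = 60778.45125 * 4847 * 0.00195 ≈ 574460 N (5 s.f.)

574460 N


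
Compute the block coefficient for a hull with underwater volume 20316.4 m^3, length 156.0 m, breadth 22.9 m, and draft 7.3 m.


Formula: Cb = V / (L * B * T)
Step 1 — L * B * T = 156.0 * 22.9 * 7.3 = 26078.52 m^3
Step 2 — Cb = 20316.4 / 26078.52 ≈ 0.77905 (5 s.f.)

0.77905


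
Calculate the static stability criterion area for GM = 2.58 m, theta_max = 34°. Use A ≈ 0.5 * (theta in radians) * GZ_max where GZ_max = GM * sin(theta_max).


Formula: GZ_max = GM * sin(theta); Area = 0.5 * theta_rad * GZ_max
Step 1 — GZ_max = 2.58 * sin(34°) = 2.58 * 0.559193 = 1.442718 m
Step 2 — theta_rad = 34 * pi/180 = 0.593412 rad
Step 3 — Area = 0.5 * 0.593412 * 1.442718 ≈ 0.42806 m·rad (5 s.f.)

0.42806 m·rad


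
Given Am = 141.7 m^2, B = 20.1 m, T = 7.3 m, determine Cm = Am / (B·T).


Formula: Cm = Am / (B * T)
Step 1 — B * T = 20.1 * 7.3 = 146.73 m^2
Step 2 — Cm = 141.7 / 146.73 ≈ 0.96572 (5 s.f.)

0.96572


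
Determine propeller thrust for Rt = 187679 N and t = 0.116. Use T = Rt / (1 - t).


Formula: T = Rt / (1 - t)
Step 1 — (1 - t) = 1 - 0.116 = 0.884
Step 2 — T = 187679 / 0.884 ≈ 212310 N (5 s.f.)

212310 N


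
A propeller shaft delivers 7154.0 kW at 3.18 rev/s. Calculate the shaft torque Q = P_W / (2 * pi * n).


Formula: Q = P_W / (2 * pi * n)
Step 1 — P_W = 7154.0 kW * 1000 = 7154000.0 W
Step 2 — 2 * pi * n = 2 * pi * 3.18 = 19.980529
Step 3 — Q = 7154000.0 / 19.980529 ≈ 358050 N·m (5 s.f.)

358050 N·m


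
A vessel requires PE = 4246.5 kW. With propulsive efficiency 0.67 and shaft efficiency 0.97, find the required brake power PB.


Formula: PB = PE / (eta_D * eta_S)
Step 1 — combined efficiency = eta_D * eta_S = 0.67 * 0.97 = 0.6499
Step 2 — PB = 4246.5 / 0.6499 ≈ 6534.1 kW (5 s.f.)

6534.1 kW


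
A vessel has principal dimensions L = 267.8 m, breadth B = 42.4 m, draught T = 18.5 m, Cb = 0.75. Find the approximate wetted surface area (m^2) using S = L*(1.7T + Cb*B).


Formula: S = 1.7*L*T + V/T with V = Cb*L*B*T, i.e. S = L * (1.7*T + Cb*B)
Step 1 — 1.7*T = 1.7 * 18.5 = 31.45 m
Step 2 — Cb*B = 0.75 * 42.4 = 31.8 m
Step 3 — 1.7*T + Cb*B = 31.45 + 31.8 = 63.25 m
Step 4 — S = 267.8 * 63.25 ≈ 16938 m^2 (5 s.f.)

16938 m^2


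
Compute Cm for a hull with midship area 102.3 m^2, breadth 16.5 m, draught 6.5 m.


Formula: Cm = Am / (B * T)
Step 1 — B * T = 16.5 * 6.5 = 107.25 m^2
Step 2 — Cm = 102.3 / 107.25 ≈ 0.95385 (5 s.f.)

0.95385


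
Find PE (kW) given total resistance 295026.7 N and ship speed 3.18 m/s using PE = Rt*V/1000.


Formula: PE = Rt * V / 1000 (kW)
Step 1 — PE (W) = 295026.7 * 3.18 = 938184.906 W
Step 2 — PE (kW) = 938184.906 / 1000 ≈ 938.18 kW (5 s.f.)

938.18 kW


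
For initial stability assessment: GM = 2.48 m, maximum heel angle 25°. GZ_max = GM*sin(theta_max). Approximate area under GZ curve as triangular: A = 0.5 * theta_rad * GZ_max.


Formula: GZ_max = GM * sin(theta); Area = 0.5 * theta_rad * GZ_max
Step 1 — GZ_max = 2.48 * sin(25°) = 2.48 * 0.422618 = 1.048093 m
Step 2 — theta_rad = 25 * pi/180 = 0.436332 rad
Step 3 — Area = 0.5 * 0.436332 * 1.048093 ≈ 0.22866 m·rad (5 s.f.)

0.22866 m·rad


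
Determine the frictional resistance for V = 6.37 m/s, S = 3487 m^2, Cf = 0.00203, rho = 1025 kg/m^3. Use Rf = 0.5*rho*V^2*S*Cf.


Formula: Rf = 0.5 * rho * V^2 * S * Cf
Step 1 — V^2 = 6.37^2 = 40.5769
Step 2 — 0.5 * rho * V^2 = 0.5 * 1025 * 40.5769 = 20795.66125
Step 3 — Rf = 20795.66125 * 3487 * 0.00203 ≈ 147200 N (5 s.f.)

147200 N


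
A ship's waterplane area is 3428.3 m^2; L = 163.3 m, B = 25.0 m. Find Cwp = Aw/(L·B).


Formula: Cwp = Aw / (L * B)
Step 1 — L * B = 163.3 * 25.0 = 4082.5 m^2
Step 2 — Cwp = 3428.3 / 4082.5 ≈ 0.83976 (5 s.f.)

0.83976


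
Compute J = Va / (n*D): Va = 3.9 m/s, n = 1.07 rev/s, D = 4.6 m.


Formula: J = Va / (n * D)
Step 1 — n * D = 1.07 * 4.6 = 4.922
Step 2 — J = 3.9 / 4.922 ≈ 0.79236 (5 s.f.)

0.79236


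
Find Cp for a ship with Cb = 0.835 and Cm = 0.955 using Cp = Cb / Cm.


Formula: Cp = Cb / Cm
Substituting: Cp = 0.835 / 0.955
Result: Cp ≈ 0.87435 (5 s.f.)

0.87435


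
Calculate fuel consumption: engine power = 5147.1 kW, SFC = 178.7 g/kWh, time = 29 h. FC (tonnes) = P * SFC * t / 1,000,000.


Formula: FC (tonnes) = P * SFC * t / 1,000,000
Step 1 — P * SFC * t = 5147.1 * 178.7 * 29 = 26673816.33 g
Step 2 — FC (tonnes) = 26673816.33 / 1,000,000 ≈ 26.674 tonnes (5 s.f.)

26.674 tonnes


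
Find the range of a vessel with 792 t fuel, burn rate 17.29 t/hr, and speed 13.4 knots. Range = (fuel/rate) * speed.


Formula: endurance = fuel / rate; range = endurance * speed
Step 1 — endurance = 792 / 17.29 = 45.8068 hours
Step 2 — range = 45.8068 * 13.4 ≈ 613.81 nautical miles (5 s.f.)

613.81 NM


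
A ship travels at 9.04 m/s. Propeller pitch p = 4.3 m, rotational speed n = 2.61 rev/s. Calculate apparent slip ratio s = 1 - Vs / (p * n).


Formula: s = 1 - Vs / (p * n)
Step 1 — p * n = 4.3 * 2.61 = 11.223
Step 2 — Vs / (p*n) = 9.04 / 11.223 = 0.805489 (6 d.p.)
Step 3 — s = 1 - 0.805489 = 0.194511

0.194511


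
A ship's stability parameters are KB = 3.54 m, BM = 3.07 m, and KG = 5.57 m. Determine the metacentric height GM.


Formula: GM = KB + BM - KG
Step 1 — KM = KB + BM = 3.54 + 3.07 = 6.61 m
Step 2 — GM = KM - KG = 6.61 - 5.57 = 1.04 m

1.04 m


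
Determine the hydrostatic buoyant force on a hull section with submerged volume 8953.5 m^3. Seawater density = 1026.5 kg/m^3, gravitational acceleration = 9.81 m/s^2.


Formula: Fb = rho * g * V
Substituting: Fb = 1026.5 * 9.81 * 8953.5
Intermediate: 1026.5 * 9.81 = 10069.965
Result: Fb = 10069.965 * 8953.5 ≈ 90161000 N (5 s.f.)

90161000 N


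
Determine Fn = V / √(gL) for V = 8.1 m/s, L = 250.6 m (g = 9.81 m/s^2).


Formula: Fn = V / sqrt(g * L)
Step 1 — g * L = 9.81 * 250.6 = 2458.386
Step 2 — sqrt(g * L) = sqrt(2458.386) = 49.582114
Step 3 — Fn = 8.1 / 49.582114 ≈ 0.16337 (5 s.f.)

0.16337


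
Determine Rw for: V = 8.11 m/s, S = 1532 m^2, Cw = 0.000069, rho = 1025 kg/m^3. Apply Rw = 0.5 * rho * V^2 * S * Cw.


Formula: Rw = 0.5 * rho * V^2 * S * Cw
Step 1 — V^2 = 8.11^2 = 65.7721
Step 2 — 0.5 * rho * V^2 = 0.5 * 1025 * 65.7721 = 33708.20125
Step 3 — Rw = 33708.20125 * 1532 * 0.000069 ≈ 3563.2 N (5 s.f.)

3563.2 N


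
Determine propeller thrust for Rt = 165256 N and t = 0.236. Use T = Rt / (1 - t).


Formula: T = Rt / (1 - t)
Step 1 — (1 - t) = 1 - 0.236 = 0.764
Step 2 — T = 165256 / 0.764 ≈ 216300 N (5 s.f.)

216300 N


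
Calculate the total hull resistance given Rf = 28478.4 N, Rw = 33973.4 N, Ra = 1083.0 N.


Formula: Rt = Rf + Rw + Ra
Substituting: Rt = 28478.4 + 33973.4 + 1083.0
Result: Rt = 63534.8 N

63534.8 N


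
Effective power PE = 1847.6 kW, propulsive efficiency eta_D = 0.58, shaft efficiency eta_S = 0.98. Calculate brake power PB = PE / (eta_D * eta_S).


Formula: PB = PE / (eta_D * eta_S)
Step 1 — combined efficiency = eta_D * eta_S = 0.58 * 0.98 = 0.5684
Step 2 — PB = 1847.6 / 0.5684 ≈ 3250.5 kW (5 s.f.)

3250.5 kW


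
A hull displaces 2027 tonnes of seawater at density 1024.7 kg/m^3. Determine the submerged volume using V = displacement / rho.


Formula: V = mass / rho
Step 1 — convert tonnes to kg: 2027 t * 1000 = 2027000 kg
Step 2 — V = 2027000 / 1024.7 ≈ 1978.1 m^3 (5 s.f.)

1978.1 m^3


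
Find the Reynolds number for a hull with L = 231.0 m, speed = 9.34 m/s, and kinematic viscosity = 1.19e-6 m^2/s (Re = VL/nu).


Formula: Re = V * L / nu
Step 1 — V * L = 9.34 * 231.0 = 2157.54 m^2/s
Step 2 — Re = 2157.54 / 1.19e-6 = 1.81e+09

1.81e+09


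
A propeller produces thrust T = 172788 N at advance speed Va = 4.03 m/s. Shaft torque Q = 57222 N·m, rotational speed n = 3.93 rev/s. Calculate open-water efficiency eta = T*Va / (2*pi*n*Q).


Formula: eta = T * Va / (2 * pi * n * Q)
Step 1 — numerator = T * Va = 172788 * 4.03 = 696335.64
Step 2 — 2 * pi * n = 2 * pi * 3.93 = 24.692918
Step 3 — denominator = 24.692918 * 57222 = 1412978.15
Step 4 — eta = 696335.64 / 1412978.15 ≈ 0.49281 (5 s.f.)

0.49281


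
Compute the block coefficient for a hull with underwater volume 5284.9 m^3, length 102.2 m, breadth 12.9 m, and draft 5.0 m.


Formula: Cb = V / (L * B * T)
Step 1 — L * B * T = 102.2 * 12.9 * 5.0 = 6591.9 m^3
Step 2 — Cb = 5284.9 / 6591.9 ≈ 0.80173 (5 s.f.)

0.80173


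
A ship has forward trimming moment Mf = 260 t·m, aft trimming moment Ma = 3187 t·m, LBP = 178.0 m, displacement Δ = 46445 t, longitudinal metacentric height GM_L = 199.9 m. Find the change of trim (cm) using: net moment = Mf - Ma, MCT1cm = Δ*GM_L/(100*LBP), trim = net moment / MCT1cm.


Formula: net trimming moment = Mf - Ma; MCT1cm = Δ*GM_L/(100*LBP); trim = net moment / MCT1cm
Step 1 — net trimming moment = 260 - 3187 = -2927 t·m
Step 2 — MCT1cm = 46445 * 199.9 / (100 * 178.0) = 521.593 t·m/cm
Step 3 — trim = -2927 / 521.593 ≈ -5.6117 cm (5 s.f.)

-5.6117 cm


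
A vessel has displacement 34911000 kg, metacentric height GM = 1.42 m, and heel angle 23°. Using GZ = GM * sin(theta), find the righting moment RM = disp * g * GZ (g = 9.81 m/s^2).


Formula: GZ = GM * sin(theta); RM = disp * g * GZ
Step 1 — GZ = 1.42 * sin(23°) = 1.42 * 0.390731 = 0.554838 m
Step 2 — RM = 34911000 * 9.81 * 0.554838 ≈ 190020000 N·m (5 s.f.)

190020000 N·m


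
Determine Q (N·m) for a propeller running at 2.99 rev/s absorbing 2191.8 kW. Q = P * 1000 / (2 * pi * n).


Formula: Q = P_W / (2 * pi * n)
Step 1 — P_W = 2191.8 kW * 1000 = 2191800.0 W
Step 2 — 2 * pi * n = 2 * pi * 2.99 = 18.786724
Step 3 — Q = 2191800.0 / 18.786724 ≈ 116670 N·m (5 s.f.)

116670 N·m


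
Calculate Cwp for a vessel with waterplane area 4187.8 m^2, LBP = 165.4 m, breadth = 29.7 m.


Formula: Cwp = Aw / (L * B)
Step 1 — L * B = 165.4 * 29.7 = 4912.38 m^2
Step 2 — Cwp = 4187.8 / 4912.38 ≈ 0.85250 (5 s.f.)

0.85250


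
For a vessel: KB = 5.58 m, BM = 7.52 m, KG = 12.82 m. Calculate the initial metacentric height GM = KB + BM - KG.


Formula: GM = KB + BM - KG
Step 1 — KM = KB + BM = 5.58 + 7.52 = 13.1 m
Step 2 — GM = KM - KG = 13.1 - 12.82 = 0.28 m

0.28 m


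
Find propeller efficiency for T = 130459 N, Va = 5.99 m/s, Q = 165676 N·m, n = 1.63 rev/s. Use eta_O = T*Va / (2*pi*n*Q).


Formula: eta = T * Va / (2 * pi * n * Q)
Step 1 — numerator = T * Va = 130459 * 5.99 = 781449.41
Step 2 — 2 * pi * n = 2 * pi * 1.63 = 10.241592
Step 3 — denominator = 10.241592 * 165676 = 1696786.0
Step 4 — eta = 781449.41 / 1696786.0 ≈ 0.46055 (5 s.f.)

0.46055


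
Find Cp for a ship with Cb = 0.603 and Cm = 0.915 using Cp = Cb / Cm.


Formula: Cp = Cb / Cm
Substituting: Cp = 0.603 / 0.915
Result: Cp ≈ 0.65902 (5 s.f.)

0.65902


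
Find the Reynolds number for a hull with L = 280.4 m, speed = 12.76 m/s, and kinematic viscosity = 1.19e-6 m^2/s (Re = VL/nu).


Formula: Re = V * L / nu
Step 1 — V * L = 12.76 * 280.4 = 3577.904 m^2/s
Step 2 — Re = 3577.904 / 1.19e-6 = 3.01e+09

3.01e+09


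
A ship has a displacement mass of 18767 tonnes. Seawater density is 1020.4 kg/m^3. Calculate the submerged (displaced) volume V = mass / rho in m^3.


Formula: V = mass / rho
Step 1 — convert tonnes to kg: 18767 t * 1000 = 18767000 kg
Step 2 — V = 18767000 / 1020.4 ≈ 18392 m^3 (5 s.f.)

18392 m^3


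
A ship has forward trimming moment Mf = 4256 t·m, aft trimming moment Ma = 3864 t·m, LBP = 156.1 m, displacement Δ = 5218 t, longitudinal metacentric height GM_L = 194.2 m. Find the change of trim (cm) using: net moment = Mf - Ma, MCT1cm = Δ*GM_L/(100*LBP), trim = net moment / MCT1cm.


Formula: net trimming moment = Mf - Ma; MCT1cm = Δ*GM_L/(100*LBP); trim = net moment / MCT1cm
Step 1 — net trimming moment = 4256 - 3864 = 392 t·m
Step 2 — MCT1cm = 5218 * 194.2 / (100 * 156.1) = 64.9158 t·m/cm
Step 3 — trim = 392 / 64.9158 ≈ 6.0386 cm (5 s.f.)

6.0386 cm


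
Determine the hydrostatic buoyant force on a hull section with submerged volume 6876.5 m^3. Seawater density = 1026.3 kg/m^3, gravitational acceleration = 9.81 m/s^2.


Formula: Fb = rho * g * V
Substituting: Fb = 1026.3 * 9.81 * 6876.5
Intermediate: 1026.3 * 9.81 = 10068.003
Result: Fb = 10068.003 * 6876.5 ≈ 69233000 N (5 s.f.)

69233000 N


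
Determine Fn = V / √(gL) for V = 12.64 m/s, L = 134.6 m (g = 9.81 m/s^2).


Formula: Fn = V / sqrt(g * L)
Step 1 — g * L = 9.81 * 134.6 = 1320.426
Step 2 — sqrt(g * L) = sqrt(1320.426) = 36.337666
Step 3 — Fn = 12.64 / 36.337666 ≈ 0.34785 (5 s.f.)

0.34785


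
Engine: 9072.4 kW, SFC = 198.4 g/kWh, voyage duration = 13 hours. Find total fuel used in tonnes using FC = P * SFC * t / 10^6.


Formula: FC (tonnes) = P * SFC * t / 1,000,000
Step 1 — P * SFC * t = 9072.4 * 198.4 * 13 = 23399534.08 g
Step 2 — FC (tonnes) = 23399534.08 / 1,000,000 ≈ 23.400 tonnes (5 s.f.)

23.400 tonnes


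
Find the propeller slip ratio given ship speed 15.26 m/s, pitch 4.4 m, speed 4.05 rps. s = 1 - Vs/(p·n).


Formula: s = 1 - Vs / (p * n)
Step 1 — p * n = 4.4 * 4.05 = 17.82
Step 2 — Vs / (p*n) = 15.26 / 17.82 = 0.856341 (6 d.p.)
Step 3 — s = 1 - 0.856341 = 0.143659

0.143659


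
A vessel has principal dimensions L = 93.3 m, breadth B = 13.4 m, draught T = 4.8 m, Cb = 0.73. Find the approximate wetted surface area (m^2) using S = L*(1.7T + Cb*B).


Formula: S = 1.7*L*T + V/T with V = Cb*L*B*T, i.e. S = L * (1.7*T + Cb*B)
Step 1 — 1.7*T = 1.7 * 4.8 = 8.16 m
Step 2 — Cb*B = 0.73 * 13.4 = 9.782 m
Step 3 — 1.7*T + Cb*B = 8.16 + 9.782 = 17.942 m
Step 4 — S = 93.3 * 17.942 ≈ 1674.0 m^2 (5 s.f.)

1674.0 m^2


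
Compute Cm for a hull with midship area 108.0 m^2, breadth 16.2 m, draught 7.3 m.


Formula: Cm = Am / (B * T)
Step 1 — B * T = 16.2 * 7.3 = 118.26 m^2
Step 2 — Cm = 108.0 / 118.26 ≈ 0.91324 (5 s.f.)

0.91324


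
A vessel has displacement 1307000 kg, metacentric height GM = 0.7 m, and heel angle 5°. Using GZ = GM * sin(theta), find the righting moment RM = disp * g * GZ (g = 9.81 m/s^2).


Formula: GZ = GM * sin(theta); RM = disp * g * GZ
Step 1 — GZ = 0.7 * sin(5°) = 0.7 * 0.087156 = 0.061009 m
Step 2 — RM = 1307000 * 9.81 * 0.061009 ≈ 782240 N·m (5 s.f.)

782240 N·m


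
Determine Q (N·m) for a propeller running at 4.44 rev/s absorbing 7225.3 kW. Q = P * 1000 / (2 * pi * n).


Formula: Q = P_W / (2 * pi * n)
Step 1 — P_W = 7225.3 kW * 1000 = 7225300.0 W
Step 2 — 2 * pi * n = 2 * pi * 4.44 = 27.897343
Step 3 — Q = 7225300.0 / 27.897343 ≈ 259000 N·m (5 s.f.)

259000 N·m


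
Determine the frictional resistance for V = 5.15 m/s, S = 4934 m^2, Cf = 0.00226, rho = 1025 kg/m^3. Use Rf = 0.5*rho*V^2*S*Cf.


Formula: Rf = 0.5 * rho * V^2 * S * Cf
Step 1 — V^2 = 5.15^2 = 26.5225
Step 2 — 0.5 * rho * V^2 = 0.5 * 1025 * 26.5225 = 13592.78125
Step 3 — Rf = 13592.78125 * 4934 * 0.00226 ≈ 151570 N (5 s.f.)

151570 N


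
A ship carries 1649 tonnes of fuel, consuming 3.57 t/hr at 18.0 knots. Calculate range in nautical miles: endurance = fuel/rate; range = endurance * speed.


Formula: endurance = fuel / rate; range = endurance * speed
Step 1 — endurance = 1649 / 3.57 = 461.9048 hours
Step 2 — range = 461.9048 * 18.0 ≈ 8314.3 nautical miles (5 s.f.)

8314.3 NM


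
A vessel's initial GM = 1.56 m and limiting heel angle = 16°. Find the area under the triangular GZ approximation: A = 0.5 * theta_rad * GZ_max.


Formula: GZ_max = GM * sin(theta); Area = 0.5 * theta_rad * GZ_max
Step 1 — GZ_max = 1.56 * sin(16°) = 1.56 * 0.275637 = 0.429994 m
Step 2 — theta_rad = 16 * pi/180 = 0.279253 rad
Step 3 — Area = 0.5 * 0.279253 * 0.429994 ≈ 0.060039 m·rad (5 s.f.)

0.060039 m·rad


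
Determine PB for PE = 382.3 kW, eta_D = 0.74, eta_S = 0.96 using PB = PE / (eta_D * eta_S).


Formula: PB = PE / (eta_D * eta_S)
Step 1 — combined efficiency = eta_D * eta_S = 0.74 * 0.96 = 0.7104
Step 2 — PB = 382.3 / 0.7104 ≈ 538.15 kW (5 s.f.)

538.15 kW


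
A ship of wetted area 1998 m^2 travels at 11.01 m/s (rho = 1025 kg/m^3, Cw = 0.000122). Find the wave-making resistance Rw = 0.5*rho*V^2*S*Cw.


Formula: Rw = 0.5 * rho * V^2 * S * Cw
Step 1 — V^2 = 11.01^2 = 121.2201
Step 2 — 0.5 * rho * V^2 = 0.5 * 1025 * 121.2201 = 62125.30125
Step 3 — Rw = 62125.30125 * 1998 * 0.000122 ≈ 15143 N (5 s.f.)

15143 N


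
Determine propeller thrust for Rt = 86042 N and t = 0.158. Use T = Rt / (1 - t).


Formula: T = Rt / (1 - t)
Step 1 — (1 - t) = 1 - 0.158 = 0.842
Step 2 — T = 86042 / 0.842 ≈ 102190 N (5 s.f.)

102190 N


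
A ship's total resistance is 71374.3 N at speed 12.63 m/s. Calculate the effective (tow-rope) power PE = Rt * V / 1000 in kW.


Formula: PE = Rt * V / 1000 (kW)
Step 1 — PE (W) = 71374.3 * 12.63 = 901457.409 W
Step 2 — PE (kW) = 901457.409 / 1000 ≈ 901.46 kW (5 s.f.)

901.46 kW


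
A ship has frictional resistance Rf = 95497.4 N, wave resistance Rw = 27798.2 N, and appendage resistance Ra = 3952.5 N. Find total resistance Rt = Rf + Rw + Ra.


Formula: Rt = Rf + Rw + Ra
Substituting: Rt = 95497.4 + 27798.2 + 3952.5
Result: Rt = 127248.1 N

127248.1 N


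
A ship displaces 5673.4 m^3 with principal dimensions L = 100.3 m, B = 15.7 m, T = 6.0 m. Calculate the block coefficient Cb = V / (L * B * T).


Formula: Cb = V / (L * B * T)
Step 1 — L * B * T = 100.3 * 15.7 * 6.0 = 9448.26 m^3
Step 2 — Cb = 5673.4 / 9448.26 ≈ 0.60047 (5 s.f.)

0.60047


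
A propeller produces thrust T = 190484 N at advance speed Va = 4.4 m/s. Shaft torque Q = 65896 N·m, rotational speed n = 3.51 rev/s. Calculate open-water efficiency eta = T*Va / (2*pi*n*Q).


Formula: eta = T * Va / (2 * pi * n * Q)
Step 1 — numerator = T * Va = 190484 * 4.4 = 838129.6
Step 2 — 2 * pi * n = 2 * pi * 3.51 = 22.05398
Step 3 — denominator = 22.05398 * 65896 = 1453269.07
Step 4 — eta = 838129.6 / 1453269.07 ≈ 0.57672 (5 s.f.)

0.57672


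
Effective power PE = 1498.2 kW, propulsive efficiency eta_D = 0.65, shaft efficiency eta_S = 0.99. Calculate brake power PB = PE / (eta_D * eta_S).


Formula: PB = PE / (eta_D * eta_S)
Step 1 — combined efficiency = eta_D * eta_S = 0.65 * 0.99 = 0.6435
Step 2 — PB = 1498.2 / 0.6435 ≈ 2328.2 kW (5 s.f.)

2328.2 kW


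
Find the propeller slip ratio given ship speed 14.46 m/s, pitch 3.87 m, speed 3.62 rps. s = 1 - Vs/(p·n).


Formula: s = 1 - Vs / (p * n)
Step 1 — p * n = 3.87 * 3.62 = 14.0094
Step 2 — Vs / (p*n) = 14.46 / 14.0094 = 1.032164 (6 d.p.)
Step 3 — s = 1 - 1.032164 = -0.032164

-0.032164


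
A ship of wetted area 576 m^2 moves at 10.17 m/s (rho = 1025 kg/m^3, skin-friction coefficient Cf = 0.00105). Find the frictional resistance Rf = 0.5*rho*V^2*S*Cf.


Formula: Rf = 0.5 * rho * V^2 * S * Cf
Step 1 — V^2 = 10.17^2 = 103.4289
Step 2 — 0.5 * rho * V^2 = 0.5 * 1025 * 103.4289 = 53007.31125
Step 3 — Rf = 53007.31125 * 576 * 0.00105 ≈ 32059 N (5 s.f.)

32059 N


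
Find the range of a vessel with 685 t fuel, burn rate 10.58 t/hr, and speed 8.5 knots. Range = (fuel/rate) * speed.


Formula: endurance = fuel / rate; range = endurance * speed
Step 1 — endurance = 685 / 10.58 = 64.7448 hours
Step 2 — range = 64.7448 * 8.5 ≈ 550.33 nautical miles (5 s.f.)

550.33 NM


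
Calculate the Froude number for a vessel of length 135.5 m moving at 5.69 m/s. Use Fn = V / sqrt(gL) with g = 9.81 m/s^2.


Formula: Fn = V / sqrt(g * L)
Step 1 — g * L = 9.81 * 135.5 = 1329.255
Step 2 — sqrt(g * L) = sqrt(1329.255) = 36.45895
Step 3 — Fn = 5.69 / 36.45895 ≈ 0.15607 (5 s.f.)

0.15607


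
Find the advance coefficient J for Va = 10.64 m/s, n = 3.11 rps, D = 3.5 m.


Formula: J = Va / (n * D)
Step 1 — n * D = 3.11 * 3.5 = 10.885
Step 2 — J = 10.64 / 10.885 ≈ 0.97749 (5 s.f.)

0.97749


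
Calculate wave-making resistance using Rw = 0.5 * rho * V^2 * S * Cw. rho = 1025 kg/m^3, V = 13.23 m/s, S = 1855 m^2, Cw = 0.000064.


Formula: Rw = 0.5 * rho * V^2 * S * Cw
Step 1 — V^2 = 13.23^2 = 175.0329
Step 2 — 0.5 * rho * V^2 = 0.5 * 1025 * 175.0329 = 89704.36125
Step 3 — Rw = 89704.36125 * 1855 * 0.000064 ≈ 10650 N (5 s.f.)

10650 N


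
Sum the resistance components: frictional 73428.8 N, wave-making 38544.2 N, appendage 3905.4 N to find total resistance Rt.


Formula: Rt = Rf + Rw + Ra
Substituting: Rt = 73428.8 + 38544.2 + 3905.4
Result: Rt = 115878.4 N

115878.4 N


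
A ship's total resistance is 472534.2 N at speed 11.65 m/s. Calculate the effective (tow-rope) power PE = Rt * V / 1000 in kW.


Formula: PE = Rt * V / 1000 (kW)
Step 1 — PE (W) = 472534.2 * 11.65 = 5505023.43 W
Step 2 — PE (kW) = 5505023.43 / 1000 ≈ 5505.0 kW (5 s.f.)

5505.0 kW


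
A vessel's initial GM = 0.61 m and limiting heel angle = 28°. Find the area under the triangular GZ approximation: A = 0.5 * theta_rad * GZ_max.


Formula: GZ_max = GM * sin(theta); Area = 0.5 * theta_rad * GZ_max
Step 1 — GZ_max = 0.61 * sin(28°) = 0.61 * 0.469472 = 0.286378 m
Step 2 — theta_rad = 28 * pi/180 = 0.488692 rad
Step 3 — Area = 0.5 * 0.488692 * 0.286378 ≈ 0.069975 m·rad (5 s.f.)

0.069975 m·rad
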